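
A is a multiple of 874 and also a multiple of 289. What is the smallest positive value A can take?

252586

gcd first: 874 = 3·289 + 7; 289 = 41·7 + 2; 7 = 3·2 + 1; 2 = 2·1 + 0 → gcd = 1
lcm = 874·289/gcd = 252586/1 = 252586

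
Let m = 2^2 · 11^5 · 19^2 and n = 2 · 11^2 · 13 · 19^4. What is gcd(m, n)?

87362

min exponent per shared prime: 2 · 11^2 · 19^2 = 87362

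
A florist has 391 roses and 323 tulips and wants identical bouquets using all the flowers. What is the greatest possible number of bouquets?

Euclid: 391 = 1·323 + 68; 323 = 4·68 + 51; 68 = 1·51 + 17; 51 = 3·17 + 0. Last nonzero remainder: 17.

17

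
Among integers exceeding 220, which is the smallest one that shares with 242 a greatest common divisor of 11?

Multiples of 11 above 220: 11·21, 11·22, … . Need the cofactor coprime to 242/11 = 22.
Checking s = 21, 22, … the first with gcd(s, 22) = 1 is s = 21, giving 231.

231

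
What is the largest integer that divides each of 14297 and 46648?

Euclid: 46648 = 3·14297 + 3757; 14297 = 3·3757 + 3026; 3757 = 1·3026 + 731; 3026 = 4·731 + 102; 731 = 7·102 + 17; 102 = 6·17 + 0. Last nonzero remainder: 17.

17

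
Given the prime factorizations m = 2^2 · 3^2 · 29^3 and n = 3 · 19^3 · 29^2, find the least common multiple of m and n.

6022229436

max exponent per prime: 2^2 · 3^2 · 19^3 · 29^3 = 6022229436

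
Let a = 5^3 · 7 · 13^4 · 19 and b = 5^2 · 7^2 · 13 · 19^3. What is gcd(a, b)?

min exponent per shared prime: 5^2 · 7 · 13 · 19 = 43225

43225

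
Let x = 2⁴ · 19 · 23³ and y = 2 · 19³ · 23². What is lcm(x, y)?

1335255248

max exponent per prime: 2⁴ · 19³ · 23³ = 1335255248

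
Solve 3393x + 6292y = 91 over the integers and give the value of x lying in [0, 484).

gcd(3393, 6292) = 13 (Euclid: 6292 = 1·3393 + 2899; 3393 = 1·2899 + 494; 2899 = 5·494 + 429; 494 = 1·429 + 65; 429 = 6·65 + 39; 65 = 1·39 + 26; 39 = 1·26 + 13; 26 = 2·13 + 0), and 13 | 91.
Extended Euclid: 3393·(-191) + 6292·(103) = 13. Scale by 7: x₀ = -1337.
General solution x = x₀ + 484t; reducing mod 484 gives x = 115 (and y = -62).

115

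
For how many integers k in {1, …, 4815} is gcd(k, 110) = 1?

1751

Prime factors of 110: 2, 5, 11. Count integers ≤ 4815 divisible by none of them.
By inclusion–exclusion: 4815 − ⌊4815/2⌋ − ⌊4815/5⌋ − ⌊4815/11⌋ + ⌊4815/10⌋ + ⌊4815/22⌋ + ⌊4815/55⌋ − ⌊4815/110⌋ = 1751.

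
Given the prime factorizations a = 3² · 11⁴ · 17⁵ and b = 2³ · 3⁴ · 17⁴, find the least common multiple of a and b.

13470705866376

max exponent per prime: 2³ · 3⁴ · 11⁴ · 17⁵ = 13470705866376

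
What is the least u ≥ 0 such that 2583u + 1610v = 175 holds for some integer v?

25

Reduce mod 1610: 2583u ≡ 175 (mod 1610). With g = gcd(2583, 1610) = 7 dividing 175, divide through: 369u ≡ 25 (mod 230).
Since gcd(369, 230) = 1, u ≡ 25·(369)⁻¹ ≡ 25 (mod 230). Smallest non-negative: 25.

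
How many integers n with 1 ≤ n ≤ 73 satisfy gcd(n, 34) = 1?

Prime factors of 34: 2, 17. Count integers ≤ 73 divisible by none of them.
By inclusion–exclusion: 73 − ⌊73/2⌋ − ⌊73/17⌋ + ⌊73/34⌋ = 35.

35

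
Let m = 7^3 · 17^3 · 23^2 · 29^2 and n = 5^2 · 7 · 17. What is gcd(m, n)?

119

min exponent per shared prime: 7 · 17 = 119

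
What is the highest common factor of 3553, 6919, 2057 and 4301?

3553 = 11 · 17 · 19; 6919 = 11 · 17 · 37; 2057 = 11² · 17; 4301 = 11 · 17 · 23
gcd takes min exponent of each prime: 11 · 17 = 187

187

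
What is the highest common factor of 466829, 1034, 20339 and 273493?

11

gcd(466829, 1034): 466829 = 451·1034 + 495; 1034 = 2·495 + 44; 495 = 11·44 + 11; 44 = 4·11 + 0 → 11
gcd(11, 20339): 20339 = 1849·11 + 0 → 11
gcd(11, 273493): 273493 = 24863·11 + 0 → 11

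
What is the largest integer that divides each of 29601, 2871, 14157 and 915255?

99

29601 = 3² · 11 · 13 · 23; 2871 = 3² · 11 · 29; 14157 = 3² · 11² · 13; 915255 = 3² · 5 · 11 · 43²
gcd takes min exponent of each prime: 3² · 11 = 99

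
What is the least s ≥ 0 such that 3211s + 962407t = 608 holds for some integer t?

20681

Euclid: 962407 = 299·3211 + 2318; 3211 = 1·2318 + 893; 2318 = 2·893 + 532; 893 = 1·532 + 361; 532 = 1·361 + 171; 361 = 2·171 + 19; 171 = 9·19 + 0 → gcd = 19; 608 = 19·32.
Back-substitution yields 3211·(5395) + 962407·(-18) = 19, so one solution is s = 5395·32 = 172640, t = -18·32 = -576.
Solutions in s differ by 962407/19 = 50653; the one in [0, 50653) is 172640 mod 50653 = 20681.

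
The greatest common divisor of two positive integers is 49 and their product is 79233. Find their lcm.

1617

gcd·lcm = product, so lcm = 79233/49 = 1617.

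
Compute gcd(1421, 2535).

Euclid: 2535 = 1·1421 + 1114; 1421 = 1·1114 + 307; 1114 = 3·307 + 193; 307 = 1·193 + 114; 193 = 1·114 + 79; 114 = 1·79 + 35; 79 = 2·35 + 9; 35 = 3·9 + 8; 9 = 1·8 + 1; 8 = 8·1 + 0. Last nonzero remainder: 1.

1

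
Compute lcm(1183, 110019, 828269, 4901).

lcm(1183, 110019) = 1183·110019/gcd = 130152477/1183 = 110019
lcm(110019, 828269) = 110019·828269/gcd = 91125327111/169 = 539203119
lcm(539203119, 4901) = 539203119·4901/gcd = 2642634486219/4901 = 539203119

539203119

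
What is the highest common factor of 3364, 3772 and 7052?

4

3364 = 2² · 29²; 3772 = 2² · 23 · 41; 7052 = 2² · 41 · 43
gcd takes min exponent of each prime: 2² = 4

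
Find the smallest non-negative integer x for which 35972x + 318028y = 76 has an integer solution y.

25409

Euclid: 318028 = 8·35972 + 30252; 35972 = 1·30252 + 5720; 30252 = 5·5720 + 1652; 5720 = 3·1652 + 764; 1652 = 2·764 + 124; 764 = 6·124 + 20; 124 = 6·20 + 4; 20 = 5·4 + 0 → gcd = 4; 76 = 4·19.
Back-substitution yields 35972·(-15401) + 318028·(1742) = 4, so one solution is x = -15401·19 = -292619, y = 1742·19 = 33098.
Solutions in x differ by 318028/4 = 79507; the one in [0, 79507) is -292619 mod 79507 = 25409.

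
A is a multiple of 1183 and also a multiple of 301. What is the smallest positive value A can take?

1183 = 7 · 13²; 301 = 7 · 43
max exponents: 7 · 13² · 43 = 50869

50869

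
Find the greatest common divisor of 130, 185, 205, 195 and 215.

5

gcd(130, 185): 185 = 1·130 + 55; 130 = 2·55 + 20; 55 = 2·20 + 15; 20 = 1·15 + 5; 15 = 3·5 + 0 → 5
gcd(5, 205): 205 = 41·5 + 0 → 5
gcd(5, 195): 195 = 39·5 + 0 → 5
gcd(5, 215): 215 = 43·5 + 0 → 5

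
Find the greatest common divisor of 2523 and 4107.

3

Euclid: 4107 = 1·2523 + 1584; 2523 = 1·1584 + 939; 1584 = 1·939 + 645; 939 = 1·645 + 294; 645 = 2·294 + 57; 294 = 5·57 + 9; 57 = 6·9 + 3; 9 = 3·3 + 0. Last nonzero remainder: 3.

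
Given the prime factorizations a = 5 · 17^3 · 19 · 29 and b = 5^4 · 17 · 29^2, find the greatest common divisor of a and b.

min exponent per shared prime: 5 · 17 · 29 = 2465

2465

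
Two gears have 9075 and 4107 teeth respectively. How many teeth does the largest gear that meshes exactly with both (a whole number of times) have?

3

Euclid: 9075 = 2·4107 + 861; 4107 = 4·861 + 663; 861 = 1·663 + 198; 663 = 3·198 + 69; 198 = 2·69 + 60; 69 = 1·60 + 9; 60 = 6·9 + 6; 9 = 1·6 + 3; 6 = 2·3 + 0. Last nonzero remainder: 3.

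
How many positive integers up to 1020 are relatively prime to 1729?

1729 = 7·13·19. Inclusion–exclusion on these primes:
1020 − ⌊1020/7⌋ − ⌊1020/13⌋ − ⌊1020/19⌋ + ⌊1020/91⌋ + ⌊1020/133⌋ + ⌊1020/247⌋ − ⌊1020/1729⌋ = 766

766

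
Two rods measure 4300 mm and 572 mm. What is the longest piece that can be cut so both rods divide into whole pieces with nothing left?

4

Euclid: 4300 = 7·572 + 296; 572 = 1·296 + 276; 296 = 1·276 + 20; 276 = 13·20 + 16; 20 = 1·16 + 4; 16 = 4·4 + 0. Last nonzero remainder: 4.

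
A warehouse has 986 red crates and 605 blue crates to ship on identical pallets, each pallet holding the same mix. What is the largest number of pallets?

Euclid: 986 = 1·605 + 381; 605 = 1·381 + 224; 381 = 1·224 + 157; 224 = 1·157 + 67; 157 = 2·67 + 23; 67 = 2·23 + 21; 23 = 1·21 + 2; 21 = 10·2 + 1; 2 = 2·1 + 0. Last nonzero remainder: 1.

1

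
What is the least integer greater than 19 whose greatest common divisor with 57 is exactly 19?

38

gcd(t, 57) = 19 forces 19 | t; write t = 19s. Then gcd(19s, 19·3) = 19·gcd(s, 3), so need gcd(s, 3) = 1.
19s > 19 gives s ≥ 2. The least s ≥ 2 coprime to 3 is 2, so t = 19·2 = 38.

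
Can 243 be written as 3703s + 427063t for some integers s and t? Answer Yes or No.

No

gcd(3703, 427063): 427063 = 115·3703 + 1218; 3703 = 3·1218 + 49; 1218 = 24·49 + 42; 49 = 1·42 + 7; 42 = 6·7 + 0 → 7
7 does not divide 243, so a solution does not exist.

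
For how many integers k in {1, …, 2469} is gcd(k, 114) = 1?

780

114 = 2·3·19. Inclusion–exclusion on these primes:
2469 − ⌊2469/2⌋ − ⌊2469/3⌋ − ⌊2469/19⌋ + ⌊2469/6⌋ + ⌊2469/38⌋ + ⌊2469/57⌋ − ⌊2469/114⌋ = 780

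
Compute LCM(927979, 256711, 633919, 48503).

927979 = 13² · 17² · 19; 256711 = 7² · 13² · 31; 633919 = 11² · 13² · 31; 48503 = 7 · 13² · 41
lcm takes max exponent of each prime: 7² · 11² · 13² · 17² · 19 · 31 · 41 = 6993026101061

6993026101061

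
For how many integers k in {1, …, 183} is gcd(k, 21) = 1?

104

Prime factors of 21: 3, 7. Count integers ≤ 183 divisible by none of them.
By inclusion–exclusion: 183 − ⌊183/3⌋ − ⌊183/7⌋ + ⌊183/21⌋ = 104.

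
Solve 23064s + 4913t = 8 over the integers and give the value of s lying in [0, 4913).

743

Euclid: 23064 = 4·4913 + 3412; 4913 = 1·3412 + 1501; 3412 = 2·1501 + 410; 1501 = 3·410 + 271; 410 = 1·271 + 139; 271 = 1·139 + 132; 139 = 1·132 + 7; 132 = 18·7 + 6; 7 = 1·6 + 1; 6 = 6·1 + 0 → gcd = 1; 8 = 1·8.
Back-substitution yields 23064·(707) + 4913·(-3319) = 1, so one solution is s = 707·8 = 5656, t = -3319·8 = -26552.
Solutions in s differ by 4913/1 = 4913; the one in [0, 4913) is 5656 mod 4913 = 743.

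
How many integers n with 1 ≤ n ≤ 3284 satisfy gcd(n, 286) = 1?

Prime factors of 286: 2, 11, 13. Count integers ≤ 3284 divisible by none of them.
By inclusion–exclusion: 3284 − ⌊3284/2⌋ − ⌊3284/11⌋ − ⌊3284/13⌋ + ⌊3284/22⌋ + ⌊3284/26⌋ + ⌊3284/143⌋ − ⌊3284/286⌋ = 1378.

1378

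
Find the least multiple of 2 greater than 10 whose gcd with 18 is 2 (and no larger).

14

Multiples of 2 above 10: 2·6, 2·7, … . Need the cofactor coprime to 18/2 = 9.
Checking s = 6, 7, … the first with gcd(s, 9) = 1 is s = 7, giving 14.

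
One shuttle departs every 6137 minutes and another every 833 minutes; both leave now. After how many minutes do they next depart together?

gcd first: 6137 = 7·833 + 306; 833 = 2·306 + 221; 306 = 1·221 + 85; 221 = 2·85 + 51; 85 = 1·51 + 34; 51 = 1·34 + 17; 34 = 2·17 + 0 → gcd = 17
lcm = 6137·833/gcd = 5112121/17 = 300713

300713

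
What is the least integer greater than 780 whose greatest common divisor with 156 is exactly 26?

gcd(m, 156) = 26 forces 26 | m; write m = 26s. Then gcd(26s, 26·6) = 26·gcd(s, 6), so need gcd(s, 6) = 1.
26s > 780 gives s ≥ 31. The least s ≥ 31 coprime to 6 is 31, so m = 26·31 = 806.

806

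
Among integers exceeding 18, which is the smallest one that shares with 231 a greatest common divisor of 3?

24

231 = 3·77. Any t with gcd(t, 231) = 3 is a multiple of 3, say 3s, with s coprime to 77.
Need s > 18/3, so s ≥ 7. First s ≥ 7 with gcd(s, 77) = 1 is s = 8. Thus t = 3·8 = 24.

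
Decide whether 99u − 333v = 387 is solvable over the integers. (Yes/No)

Yes

By Bézout, 99u − 333v = 387 has integer solutions iff gcd(99, 333) | 387.
Euclid: 333 = 3·99 + 36; 99 = 2·36 + 27; 36 = 1·27 + 9; 27 = 3·9 + 0. gcd = 9; 387 mod 9 = 0. Yes.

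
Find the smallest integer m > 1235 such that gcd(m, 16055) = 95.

gcd(m, 16055) = 95 forces 95 | m; write m = 95s. Then gcd(95s, 95·169) = 95·gcd(s, 169), so need gcd(s, 169) = 1.
95s > 1235 gives s ≥ 14. The least s ≥ 14 coprime to 169 is 14, so m = 95·14 = 1330.

1330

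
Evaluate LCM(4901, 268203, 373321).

lcm(4901, 268203) = 4901·268203/gcd = 1314462903/169 = 7777887
lcm(7777887, 373321) = 7777887·373321/gcd = 2903648552727/169 = 17181352383

17181352383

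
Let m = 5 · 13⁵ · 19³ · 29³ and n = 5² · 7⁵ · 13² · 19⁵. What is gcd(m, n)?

min exponent per shared prime: 5 · 13² · 19³ = 5795855

5795855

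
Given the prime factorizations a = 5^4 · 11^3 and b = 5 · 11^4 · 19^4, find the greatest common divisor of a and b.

6655

min exponent per shared prime: 5 · 11^3 = 6655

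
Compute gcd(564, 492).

564 = 2² · 3 · 47
492 = 2² · 3 · 41
Common: 2² · 3 = 12

12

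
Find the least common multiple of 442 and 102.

1326

gcd first: 442 = 4·102 + 34; 102 = 3·34 + 0 → gcd = 34
lcm = 442·102/gcd = 45084/34 = 1326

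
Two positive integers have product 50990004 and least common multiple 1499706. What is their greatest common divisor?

From gcd × lcm = ab: gcd = 50990004 / 1499706 = 34.

34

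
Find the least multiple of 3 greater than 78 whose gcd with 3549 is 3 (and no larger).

81

gcd(m, 3549) = 3 forces 3 | m; write m = 3s. Then gcd(3s, 3·1183) = 3·gcd(s, 1183), so need gcd(s, 1183) = 1.
3s > 78 gives s ≥ 27. The least s ≥ 27 coprime to 1183 is 27, so m = 3·27 = 81.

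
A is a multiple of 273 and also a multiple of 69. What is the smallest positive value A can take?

gcd first: 273 = 3·69 + 66; 69 = 1·66 + 3; 66 = 22·3 + 0 → gcd = 3
lcm = 273·69/gcd = 18837/3 = 6279

6279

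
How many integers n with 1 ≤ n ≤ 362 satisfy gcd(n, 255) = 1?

183

Prime factors of 255: 3, 5, 17. Count integers ≤ 362 divisible by none of them.
By inclusion–exclusion: 362 − ⌊362/3⌋ − ⌊362/5⌋ − ⌊362/17⌋ + ⌊362/15⌋ + ⌊362/51⌋ + ⌊362/85⌋ − ⌊362/255⌋ = 183.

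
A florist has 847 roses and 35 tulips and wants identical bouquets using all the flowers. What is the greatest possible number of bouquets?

847 = 7 · 11²
35 = 5 · 7
Common: 7 = 7

7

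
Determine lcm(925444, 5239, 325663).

925444 = 2² · 13² · 37²; 5239 = 13² · 31; 325663 = 13² · 41 · 47
lcm takes max exponent of each prime: 2² · 13² · 31 · 37² · 41 · 47 = 55283248228

55283248228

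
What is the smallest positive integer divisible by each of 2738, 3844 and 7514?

2738 = 2 · 37²; 3844 = 2² · 31²; 7514 = 2 · 13 · 17²
lcm takes max exponent of each prime: 2² · 13 · 17² · 31² · 37² = 19770972052

19770972052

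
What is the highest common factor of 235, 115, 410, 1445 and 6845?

gcd(235, 115): 235 = 2·115 + 5; 115 = 23·5 + 0 → 5
gcd(5, 410): 410 = 82·5 + 0 → 5
gcd(5, 1445): 1445 = 289·5 + 0 → 5
gcd(5, 6845): 6845 = 1369·5 + 0 → 5

5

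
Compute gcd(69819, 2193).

51

Euclid: 69819 = 31·2193 + 1836; 2193 = 1·1836 + 357; 1836 = 5·357 + 51; 357 = 7·51 + 0. Last nonzero remainder: 51.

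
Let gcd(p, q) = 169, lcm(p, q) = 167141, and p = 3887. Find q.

Using pq = gcd(p,q)·lcm(p,q) = 169·167141 = 28246829, we get q = 28246829/3887 = 7267.

7267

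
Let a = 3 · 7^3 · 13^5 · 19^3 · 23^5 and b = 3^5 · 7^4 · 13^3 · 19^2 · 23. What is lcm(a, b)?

max exponent per prime: 3^5 · 7^4 · 13^5 · 19^3 · 23^5 = 9563462915603258169963

9563462915603258169963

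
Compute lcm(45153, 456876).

2292146892

45153 = 3² · 29 · 173; 456876 = 2² · 3² · 7³ · 37
max exponents: 2² · 3² · 7³ · 29 · 37 · 173 = 2292146892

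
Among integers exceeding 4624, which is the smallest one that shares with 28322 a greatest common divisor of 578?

Multiples of 578 above 4624: 578·9, 578·10, … . Need the cofactor coprime to 28322/578 = 49.
Checking s = 9, 10, … the first with gcd(s, 49) = 1 is s = 9, giving 5202.

5202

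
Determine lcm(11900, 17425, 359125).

412275500

11900 = 2² · 5² · 7 · 17; 17425 = 5² · 17 · 41; 359125 = 5³ · 13² · 17
lcm takes max exponent of each prime: 2² · 5³ · 7 · 13² · 17 · 41 = 412275500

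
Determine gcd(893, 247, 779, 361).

19

gcd(893, 247): 893 = 3·247 + 152; 247 = 1·152 + 95; 152 = 1·95 + 57; 95 = 1·57 + 38; 57 = 1·38 + 19; 38 = 2·19 + 0 → 19
gcd(19, 779): 779 = 41·19 + 0 → 19
gcd(19, 361): 361 = 19·19 + 0 → 19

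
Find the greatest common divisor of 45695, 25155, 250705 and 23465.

gcd(45695, 25155): 45695 = 1·25155 + 20540; 25155 = 1·20540 + 4615; 20540 = 4·4615 + 2080; 4615 = 2·2080 + 455; 2080 = 4·455 + 260; 455 = 1·260 + 195; 260 = 1·195 + 65; 195 = 3·65 + 0 → 65
gcd(65, 250705): 250705 = 3857·65 + 0 → 65
gcd(65, 23465): 23465 = 361·65 + 0 → 65

65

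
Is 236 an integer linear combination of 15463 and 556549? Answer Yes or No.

By Bézout, 15463p + 556549q = 236 has integer solutions iff gcd(15463, 556549) | 236.
Euclid: 556549 = 35·15463 + 15344; 15463 = 1·15344 + 119; 15344 = 128·119 + 112; 119 = 1·112 + 7; 112 = 16·7 + 0. gcd = 7; 236 mod 7 = 5. No.

No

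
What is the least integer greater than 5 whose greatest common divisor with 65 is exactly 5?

10

65 = 5·13. Any a with gcd(a, 65) = 5 is a multiple of 5, say 5s, with s coprime to 13.
Need s > 5/5, so s ≥ 2. First s ≥ 2 with gcd(s, 13) = 1 is s = 2. Thus a = 5·2 = 10.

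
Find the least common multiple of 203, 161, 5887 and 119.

2301817

lcm(203, 161) = 203·161/gcd = 32683/7 = 4669
lcm(4669, 5887) = 4669·5887/gcd = 27486403/203 = 135401
lcm(135401, 119) = 135401·119/gcd = 16112719/7 = 2301817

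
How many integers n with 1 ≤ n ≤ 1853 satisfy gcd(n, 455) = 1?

Prime factors of 455: 5, 7, 13. Count integers ≤ 1853 divisible by none of them.
By inclusion–exclusion: 1853 − ⌊1853/5⌋ − ⌊1853/7⌋ − ⌊1853/13⌋ + ⌊1853/35⌋ + ⌊1853/65⌋ + ⌊1853/91⌋ − ⌊1853/455⌋ = 1173.

1173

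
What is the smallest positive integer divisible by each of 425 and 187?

4675

425 = 5² · 17; 187 = 11 · 17
max exponents: 5² · 11 · 17 = 4675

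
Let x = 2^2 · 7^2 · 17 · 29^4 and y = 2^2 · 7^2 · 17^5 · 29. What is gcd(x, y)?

96628

min exponent per shared prime: 2^2 · 7^2 · 17 · 29 = 96628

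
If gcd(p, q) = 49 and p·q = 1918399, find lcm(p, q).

39151

For any two positive integers, gcd × lcm equals their product. Hence lcm = 1918399 / 49 = 39151.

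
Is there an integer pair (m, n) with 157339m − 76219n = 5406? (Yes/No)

No

By Bézout, 157339m − 76219n = 5406 has integer solutions iff gcd(157339, 76219) | 5406.
Euclid: 157339 = 2·76219 + 4901; 76219 = 15·4901 + 2704; 4901 = 1·2704 + 2197; 2704 = 1·2197 + 507; 2197 = 4·507 + 169; 507 = 3·169 + 0. gcd = 169; 5406 mod 169 = 167. No.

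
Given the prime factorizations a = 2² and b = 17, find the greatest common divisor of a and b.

1

min exponent per shared prime: (none) = 1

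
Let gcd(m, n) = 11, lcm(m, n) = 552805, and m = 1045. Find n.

m·n = gcd·lcm = 11·552805 = 6080855, so n = 6080855/1045 = 5819.

5819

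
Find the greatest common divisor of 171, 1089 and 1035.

9

171 = 3² · 19; 1089 = 3² · 11²; 1035 = 3² · 5 · 23
gcd takes min exponent of each prime: 3² = 9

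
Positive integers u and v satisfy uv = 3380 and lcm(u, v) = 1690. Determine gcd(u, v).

2

From gcd × lcm = uv: gcd = 3380 / 1690 = 2.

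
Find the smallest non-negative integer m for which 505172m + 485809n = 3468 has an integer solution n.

1631

gcd(505172, 485809) = 289 (Euclid: 505172 = 1·485809 + 19363; 485809 = 25·19363 + 1734; 19363 = 11·1734 + 289; 1734 = 6·289 + 0), and 289 | 3468.
Extended Euclid: 505172·(276) + 485809·(-287) = 289. Scale by 12: m₀ = 3312.
General solution m = m₀ + 1681t; reducing mod 1681 gives m = 1631 (and n = -1696).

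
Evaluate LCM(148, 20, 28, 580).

lcm(148, 20) = 148·20/gcd = 2960/4 = 740
lcm(740, 28) = 740·28/gcd = 20720/4 = 5180
lcm(5180, 580) = 5180·580/gcd = 3004400/20 = 150220

150220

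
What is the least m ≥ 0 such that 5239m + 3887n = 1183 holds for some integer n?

21

gcd(5239, 3887) = 169 (Euclid: 5239 = 1·3887 + 1352; 3887 = 2·1352 + 1183; 1352 = 1·1183 + 169; 1183 = 7·169 + 0), and 169 | 1183.
Extended Euclid: 5239·(3) + 3887·(-4) = 169. Scale by 7: m₀ = 21.
General solution m = m₀ + 23t; reducing mod 23 gives m = 21 (and n = -28).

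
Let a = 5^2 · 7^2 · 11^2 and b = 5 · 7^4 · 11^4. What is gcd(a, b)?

min exponent per shared prime: 5 · 7^2 · 11^2 = 29645

29645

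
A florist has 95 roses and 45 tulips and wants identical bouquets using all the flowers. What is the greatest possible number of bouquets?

95 = 5 · 19
45 = 3² · 5
Common: 5 = 5

5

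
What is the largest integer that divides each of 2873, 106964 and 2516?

2873 = 13² · 17; 106964 = 2² · 11² · 13 · 17; 2516 = 2² · 17 · 37
gcd takes min exponent of each prime: 17 = 17

17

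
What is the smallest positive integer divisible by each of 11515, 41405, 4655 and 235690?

11515 = 5 · 7² · 47; 41405 = 5 · 7² · 13²; 4655 = 5 · 7² · 19; 235690 = 2 · 5 · 7² · 13 · 37
lcm takes max exponent of each prime: 2 · 5 · 7² · 13² · 19 · 37 · 47 = 2736125210

2736125210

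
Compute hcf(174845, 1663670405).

1445

Euclid: 1663670405 = 9515·174845 + 20230; 174845 = 8·20230 + 13005; 20230 = 1·13005 + 7225; 13005 = 1·7225 + 5780; 7225 = 1·5780 + 1445; 5780 = 4·1445 + 0. Last nonzero remainder: 1445.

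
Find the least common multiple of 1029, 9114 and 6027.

1029 = 3 · 7³; 9114 = 2 · 3 · 7² · 31; 6027 = 3 · 7² · 41
lcm takes max exponent of each prime: 2 · 3 · 7³ · 31 · 41 = 2615718

2615718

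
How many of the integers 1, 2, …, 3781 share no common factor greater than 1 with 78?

1164

78 = 2·3·13. Inclusion–exclusion on these primes:
3781 − ⌊3781/2⌋ − ⌊3781/3⌋ − ⌊3781/13⌋ + ⌊3781/6⌋ + ⌊3781/26⌋ + ⌊3781/39⌋ − ⌊3781/78⌋ = 1164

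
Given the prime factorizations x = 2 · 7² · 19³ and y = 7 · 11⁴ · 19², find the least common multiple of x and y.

max exponent per prime: 2 · 7² · 11⁴ · 19³ = 9841416662

9841416662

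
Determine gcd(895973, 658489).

13

Euclid: 895973 = 1·658489 + 237484; 658489 = 2·237484 + 183521; 237484 = 1·183521 + 53963; 183521 = 3·53963 + 21632; 53963 = 2·21632 + 10699; 21632 = 2·10699 + 234; 10699 = 45·234 + 169; 234 = 1·169 + 65; 169 = 2·65 + 39; 65 = 1·39 + 26; 39 = 1·26 + 13; 26 = 2·13 + 0. Last nonzero remainder: 13.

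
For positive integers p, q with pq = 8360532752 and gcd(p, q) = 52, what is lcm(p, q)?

gcd·lcm = product, so lcm = 8360532752/52 = 160779476.

160779476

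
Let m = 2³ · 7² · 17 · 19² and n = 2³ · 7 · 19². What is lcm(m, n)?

2405704

max exponent per prime: 2³ · 7² · 17 · 19² = 2405704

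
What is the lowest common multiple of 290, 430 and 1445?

lcm(290, 430) = 290·430/gcd = 124700/10 = 12470
lcm(12470, 1445) = 12470·1445/gcd = 18019150/5 = 3603830

3603830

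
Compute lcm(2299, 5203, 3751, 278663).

7057697801

2299 = 11² · 19; 5203 = 11² · 43; 3751 = 11² · 31; 278663 = 7² · 11² · 47
lcm takes max exponent of each prime: 7² · 11² · 19 · 31 · 43 · 47 = 7057697801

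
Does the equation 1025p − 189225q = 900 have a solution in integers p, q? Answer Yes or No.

By Bézout, 1025p − 189225q = 900 has integer solutions iff gcd(1025, 189225) | 900.
Euclid: 189225 = 184·1025 + 625; 1025 = 1·625 + 400; 625 = 1·400 + 225; 400 = 1·225 + 175; 225 = 1·175 + 50; 175 = 3·50 + 25; 50 = 2·25 + 0. gcd = 25; 900 mod 25 = 0. Yes.

Yes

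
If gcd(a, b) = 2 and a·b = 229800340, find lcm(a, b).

Since gcd(a,b)·lcm(a,b) = ab, lcm = 229800340/2 = 114900170.

114900170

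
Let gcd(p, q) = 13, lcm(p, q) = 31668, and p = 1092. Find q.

p·q = gcd·lcm = 13·31668 = 411684, so q = 411684/1092 = 377.

377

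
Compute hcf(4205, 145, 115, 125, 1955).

gcd(4205, 145): 4205 = 29·145 + 0 → 145
gcd(145, 115): 145 = 1·115 + 30; 115 = 3·30 + 25; 30 = 1·25 + 5; 25 = 5·5 + 0 → 5
gcd(5, 125): 125 = 25·5 + 0 → 5
gcd(5, 1955): 1955 = 391·5 + 0 → 5

5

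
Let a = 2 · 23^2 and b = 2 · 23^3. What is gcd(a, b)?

1058

min exponent per shared prime: 2 · 23^2 = 1058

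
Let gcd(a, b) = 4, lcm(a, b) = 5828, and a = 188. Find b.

124

a·b = gcd·lcm = 4·5828 = 23312, so b = 23312/188 = 124.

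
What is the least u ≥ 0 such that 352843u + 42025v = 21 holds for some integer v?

Reduce mod 42025: 352843u ≡ 21 (mod 42025). With g = gcd(352843, 42025) = 1 dividing 21, divide through: 352843u ≡ 21 (mod 42025).
Since gcd(352843, 42025) = 1, u ≡ 21·(352843)⁻¹ ≡ 11022 (mod 42025). Smallest non-negative: 11022.

11022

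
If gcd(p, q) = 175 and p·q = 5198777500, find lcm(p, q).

Since gcd(p,q)·lcm(p,q) = pq, lcm = 5198777500/175 = 29707300.

29707300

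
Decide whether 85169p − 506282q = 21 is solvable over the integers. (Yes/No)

Yes

By Bézout, 85169p − 506282q = 21 has integer solutions iff gcd(85169, 506282) | 21.
Euclid: 506282 = 5·85169 + 80437; 85169 = 1·80437 + 4732; 80437 = 16·4732 + 4725; 4732 = 1·4725 + 7; 4725 = 675·7 + 0. gcd = 7; 21 mod 7 = 0. Yes.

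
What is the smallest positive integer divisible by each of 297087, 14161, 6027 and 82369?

lcm(297087, 14161) = 297087·14161/gcd = 4207049007/49 = 85858143
lcm(85858143, 6027) = 85858143·6027/gcd = 517467027861/147 = 3520183863
lcm(3520183863, 82369) = 3520183863·82369/gcd = 289954024611447/2009 = 144327538383

144327538383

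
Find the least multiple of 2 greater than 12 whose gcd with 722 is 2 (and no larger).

14

Multiples of 2 above 12: 2·7, 2·8, … . Need the cofactor coprime to 722/2 = 361.
Checking s = 7, 8, … the first with gcd(s, 361) = 1 is s = 7, giving 14.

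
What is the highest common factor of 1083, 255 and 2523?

gcd(1083, 255): 1083 = 4·255 + 63; 255 = 4·63 + 3; 63 = 21·3 + 0 → 3
gcd(3, 2523): 2523 = 841·3 + 0 → 3

3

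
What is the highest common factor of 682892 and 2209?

Euclid: 682892 = 309·2209 + 311; 2209 = 7·311 + 32; 311 = 9·32 + 23; 32 = 1·23 + 9; 23 = 2·9 + 5; 9 = 1·5 + 4; 5 = 1·4 + 1; 4 = 4·1 + 0. Last nonzero remainder: 1.

1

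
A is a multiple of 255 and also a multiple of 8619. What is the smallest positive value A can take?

255 = 3 · 5 · 17; 8619 = 3 · 13² · 17
max exponents: 3 · 5 · 13² · 17 = 43095

43095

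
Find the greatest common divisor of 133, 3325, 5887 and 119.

gcd(133, 3325): 3325 = 25·133 + 0 → 133
gcd(133, 5887): 5887 = 44·133 + 35; 133 = 3·35 + 28; 35 = 1·28 + 7; 28 = 4·7 + 0 → 7
gcd(7, 119): 119 = 17·7 + 0 → 7

7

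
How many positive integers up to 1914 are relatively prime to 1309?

1404

1309 = 7·11·17. Inclusion–exclusion on these primes:
1914 − ⌊1914/7⌋ − ⌊1914/11⌋ − ⌊1914/17⌋ + ⌊1914/77⌋ + ⌊1914/119⌋ + ⌊1914/187⌋ − ⌊1914/1309⌋ = 1404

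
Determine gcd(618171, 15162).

618171 = 3 · 17² · 23 · 31
15162 = 2 · 3 · 7 · 19²
Common: 3 = 3

3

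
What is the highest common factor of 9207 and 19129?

11

Euclid: 19129 = 2·9207 + 715; 9207 = 12·715 + 627; 715 = 1·627 + 88; 627 = 7·88 + 11; 88 = 8·11 + 0. Last nonzero remainder: 11.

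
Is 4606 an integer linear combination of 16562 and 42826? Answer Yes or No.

gcd(16562, 42826): 42826 = 2·16562 + 9702; 16562 = 1·9702 + 6860; 9702 = 1·6860 + 2842; 6860 = 2·2842 + 1176; 2842 = 2·1176 + 490; 1176 = 2·490 + 196; 490 = 2·196 + 98; 196 = 2·98 + 0 → 98
98 divides 4606, so a solution exists.

Yes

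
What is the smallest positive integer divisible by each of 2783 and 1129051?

gcd first: 1129051 = 405·2783 + 1936; 2783 = 1·1936 + 847; 1936 = 2·847 + 242; 847 = 3·242 + 121; 242 = 2·121 + 0 → gcd = 121
lcm = 2783·1129051/gcd = 3142148933/121 = 25968173

25968173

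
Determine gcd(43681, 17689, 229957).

361

gcd(43681, 17689): 43681 = 2·17689 + 8303; 17689 = 2·8303 + 1083; 8303 = 7·1083 + 722; 1083 = 1·722 + 361; 722 = 2·361 + 0 → 361
gcd(361, 229957): 229957 = 637·361 + 0 → 361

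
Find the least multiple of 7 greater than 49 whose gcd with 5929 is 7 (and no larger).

Multiples of 7 above 49: 7·8, 7·9, … . Need the cofactor coprime to 5929/7 = 847.
Checking s = 8, 9, … the first with gcd(s, 847) = 1 is s = 8, giving 56.

56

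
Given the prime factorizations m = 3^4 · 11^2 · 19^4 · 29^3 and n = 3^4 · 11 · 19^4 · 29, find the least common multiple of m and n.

max exponent per prime: 3^4 · 11^2 · 19^4 · 29^3 = 31151487315069

31151487315069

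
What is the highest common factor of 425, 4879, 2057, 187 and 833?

425 = 5² · 17; 4879 = 7 · 17 · 41; 2057 = 11² · 17; 187 = 11 · 17; 833 = 7² · 17
gcd takes min exponent of each prime: 17 = 17

17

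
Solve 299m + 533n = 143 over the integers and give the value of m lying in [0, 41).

29

gcd(299, 533) = 13 (Euclid: 533 = 1·299 + 234; 299 = 1·234 + 65; 234 = 3·65 + 39; 65 = 1·39 + 26; 39 = 1·26 + 13; 26 = 2·13 + 0), and 13 | 143.
Extended Euclid: 299·(-16) + 533·(9) = 13. Scale by 11: m₀ = -176.
General solution m = m₀ + 41t; reducing mod 41 gives m = 29 (and n = -16).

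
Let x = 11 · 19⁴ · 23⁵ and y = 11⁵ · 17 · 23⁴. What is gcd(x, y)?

min exponent per shared prime: 11 · 23⁴ = 3078251

3078251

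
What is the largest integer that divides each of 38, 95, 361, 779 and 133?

19

38 = 2 · 19; 95 = 5 · 19; 361 = 19²; 779 = 19 · 41; 133 = 7 · 19
gcd takes min exponent of each prime: 19 = 19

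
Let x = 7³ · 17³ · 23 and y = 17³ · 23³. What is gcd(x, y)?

112999

min exponent per shared prime: 17³ · 23 = 112999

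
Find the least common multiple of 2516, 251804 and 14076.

2516 = 2² · 17 · 37; 251804 = 2² · 7 · 17 · 23²; 14076 = 2² · 3² · 17 · 23
lcm takes max exponent of each prime: 2² · 3² · 7 · 17 · 23² · 37 = 83850732

83850732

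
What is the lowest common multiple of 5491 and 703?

203167

5491 = 17² · 19; 703 = 19 · 37
max exponents: 17² · 19 · 37 = 203167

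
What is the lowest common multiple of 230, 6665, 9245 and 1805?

4759196570

230 = 2 · 5 · 23; 6665 = 5 · 31 · 43; 9245 = 5 · 43²; 1805 = 5 · 19²
lcm takes max exponent of each prime: 2 · 5 · 19² · 23 · 31 · 43² = 4759196570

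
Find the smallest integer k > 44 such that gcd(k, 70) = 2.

Multiples of 2 above 44: 2·23, 2·24, … . Need the cofactor coprime to 70/2 = 35.
Checking s = 23, 24, … the first with gcd(s, 35) = 1 is s = 23, giving 46.

46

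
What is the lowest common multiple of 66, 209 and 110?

6270

66 = 2 · 3 · 11; 209 = 11 · 19; 110 = 2 · 5 · 11
lcm takes max exponent of each prime: 2 · 3 · 5 · 11 · 19 = 6270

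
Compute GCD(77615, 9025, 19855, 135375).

1805

gcd(77615, 9025): 77615 = 8·9025 + 5415; 9025 = 1·5415 + 3610; 5415 = 1·3610 + 1805; 3610 = 2·1805 + 0 → 1805
gcd(1805, 19855): 19855 = 11·1805 + 0 → 1805
gcd(1805, 135375): 135375 = 75·1805 + 0 → 1805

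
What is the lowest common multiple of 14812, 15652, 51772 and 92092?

3916396484

lcm(14812, 15652) = 14812·15652/gcd = 231837424/28 = 8279908
lcm(8279908, 51772) = 8279908·51772/gcd = 428667396976/1204 = 356036044
lcm(356036044, 92092) = 356036044·92092/gcd = 32788071364048/8372 = 3916396484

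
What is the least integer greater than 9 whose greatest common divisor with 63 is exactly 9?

gcd(t, 63) = 9 forces 9 | t; write t = 9s. Then gcd(9s, 9·7) = 9·gcd(s, 7), so need gcd(s, 7) = 1.
9s > 9 gives s ≥ 2. The least s ≥ 2 coprime to 7 is 2, so t = 9·2 = 18.

18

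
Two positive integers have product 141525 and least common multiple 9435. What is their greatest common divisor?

From gcd × lcm = uv: gcd = 141525 / 9435 = 15.

15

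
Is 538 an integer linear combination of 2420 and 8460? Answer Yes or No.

By Bézout, 2420p − 8460q = 538 has integer solutions iff gcd(2420, 8460) | 538.
Euclid: 8460 = 3·2420 + 1200; 2420 = 2·1200 + 20; 1200 = 60·20 + 0. gcd = 20; 538 mod 20 = 18. No.

No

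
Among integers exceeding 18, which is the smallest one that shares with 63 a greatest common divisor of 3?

24

gcd(x, 63) = 3 forces 3 | x; write x = 3s. Then gcd(3s, 3·21) = 3·gcd(s, 21), so need gcd(s, 21) = 1.
3s > 18 gives s ≥ 7. The least s ≥ 7 coprime to 21 is 8, so x = 3·8 = 24.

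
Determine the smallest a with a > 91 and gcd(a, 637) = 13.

104

637 = 13·49. Any a with gcd(a, 637) = 13 is a multiple of 13, say 13s, with s coprime to 49.
Need s > 91/13, so s ≥ 8. First s ≥ 8 with gcd(s, 49) = 1 is s = 8. Thus a = 13·8 = 104.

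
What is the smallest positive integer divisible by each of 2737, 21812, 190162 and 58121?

2737 = 7 · 17 · 23; 21812 = 2² · 7 · 19 · 41; 190162 = 2 · 7 · 17² · 47; 58121 = 7 · 19² · 23
lcm takes max exponent of each prime: 2² · 7 · 17² · 19² · 23 · 41 · 47 = 129471037052

129471037052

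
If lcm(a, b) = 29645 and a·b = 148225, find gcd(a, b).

gcd·lcm = product, so gcd = 148225/29645 = 5.

5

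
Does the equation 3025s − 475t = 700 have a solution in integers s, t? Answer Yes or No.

Yes

gcd(3025, 475): 3025 = 6·475 + 175; 475 = 2·175 + 125; 175 = 1·125 + 50; 125 = 2·50 + 25; 50 = 2·25 + 0 → 25
25 divides 700, so a solution exists.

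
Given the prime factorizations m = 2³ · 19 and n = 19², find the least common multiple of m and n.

max exponent per prime: 2³ · 19² = 2888

2888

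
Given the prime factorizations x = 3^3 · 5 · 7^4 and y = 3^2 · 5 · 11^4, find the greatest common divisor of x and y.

min exponent per shared prime: 3^2 · 5 = 45

45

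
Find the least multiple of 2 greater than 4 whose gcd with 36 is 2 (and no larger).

10

gcd(t, 36) = 2 forces 2 | t; write t = 2s. Then gcd(2s, 2·18) = 2·gcd(s, 18), so need gcd(s, 18) = 1.
2s > 4 gives s ≥ 3. The least s ≥ 3 coprime to 18 is 5, so t = 2·5 = 10.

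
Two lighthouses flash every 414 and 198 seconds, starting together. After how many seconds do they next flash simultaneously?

414 = 2 · 3² · 23; 198 = 2 · 3² · 11
max exponents: 2 · 3² · 11 · 23 = 4554

4554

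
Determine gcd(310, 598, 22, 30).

2

310 = 2 · 5 · 31; 598 = 2 · 13 · 23; 22 = 2 · 11; 30 = 2 · 3 · 5
gcd takes min exponent of each prime: 2 = 2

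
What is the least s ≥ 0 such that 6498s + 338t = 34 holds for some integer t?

165

Euclid: 6498 = 19·338 + 76; 338 = 4·76 + 34; 76 = 2·34 + 8; 34 = 4·8 + 2; 8 = 4·2 + 0 → gcd = 2; 34 = 2·17.
Back-substitution yields 6498·(-40) + 338·(769) = 2, so one solution is s = -40·17 = -680, t = 769·17 = 13073.
Solutions in s differ by 338/2 = 169; the one in [0, 169) is -680 mod 169 = 165.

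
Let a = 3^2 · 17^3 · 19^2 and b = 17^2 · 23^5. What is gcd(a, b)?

min exponent per shared prime: 17^2 = 289

289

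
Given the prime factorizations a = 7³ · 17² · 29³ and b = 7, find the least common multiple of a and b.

2417608403

max exponent per prime: 7³ · 17² · 29³ = 2417608403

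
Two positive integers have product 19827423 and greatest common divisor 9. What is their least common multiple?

2203047

gcd·lcm = product, so lcm = 19827423/9 = 2203047.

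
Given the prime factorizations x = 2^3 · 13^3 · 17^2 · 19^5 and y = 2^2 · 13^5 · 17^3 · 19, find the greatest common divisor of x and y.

48254908

min exponent per shared prime: 2^2 · 13^3 · 17^2 · 19 = 48254908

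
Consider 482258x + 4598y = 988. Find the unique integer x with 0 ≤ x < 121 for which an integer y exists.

Reduce mod 4598: 482258x ≡ 988 (mod 4598). With g = gcd(482258, 4598) = 38 dividing 988, divide through: 12691x ≡ 26 (mod 121).
Since gcd(12691, 121) = 1, x ≡ 26·(12691)⁻¹ ≡ 50 (mod 121). Smallest non-negative: 50.

50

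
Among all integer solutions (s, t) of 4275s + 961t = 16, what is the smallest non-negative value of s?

gcd(4275, 961) = 1 (Euclid: 4275 = 4·961 + 431; 961 = 2·431 + 99; 431 = 4·99 + 35; 99 = 2·35 + 29; 35 = 1·29 + 6; 29 = 4·6 + 5; 6 = 1·5 + 1; 5 = 5·1 + 0), and 1 | 16.
Extended Euclid: 4275·(165) + 961·(-734) = 1. Scale by 16: s₀ = 2640.
General solution s = s₀ + 961k; reducing mod 961 gives s = 718 (and t = -3194).

718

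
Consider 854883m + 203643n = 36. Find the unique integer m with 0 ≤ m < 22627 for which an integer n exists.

gcd(854883, 203643) = 9 (Euclid: 854883 = 4·203643 + 40311; 203643 = 5·40311 + 2088; 40311 = 19·2088 + 639; 2088 = 3·639 + 171; 639 = 3·171 + 126; 171 = 1·126 + 45; 126 = 2·45 + 36; 45 = 1·36 + 9; 36 = 4·9 + 0), and 9 | 36.
Extended Euclid: 854883·(-4779) + 203643·(20062) = 9. Scale by 4: m₀ = -19116.
General solution m = m₀ + 22627t; reducing mod 22627 gives m = 3511 (and n = -14739).

3511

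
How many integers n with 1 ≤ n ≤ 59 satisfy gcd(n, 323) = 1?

53

Prime factors of 323: 17, 19. Count integers ≤ 59 divisible by none of them.
By inclusion–exclusion: 59 − ⌊59/17⌋ − ⌊59/19⌋ + ⌊59/323⌋ = 53.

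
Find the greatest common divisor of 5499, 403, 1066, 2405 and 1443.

13

gcd(5499, 403): 5499 = 13·403 + 260; 403 = 1·260 + 143; 260 = 1·143 + 117; 143 = 1·117 + 26; 117 = 4·26 + 13; 26 = 2·13 + 0 → 13
gcd(13, 1066): 1066 = 82·13 + 0 → 13
gcd(13, 2405): 2405 = 185·13 + 0 → 13
gcd(13, 1443): 1443 = 111·13 + 0 → 13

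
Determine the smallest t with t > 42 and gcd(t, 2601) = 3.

2601 = 3·867. Any t with gcd(t, 2601) = 3 is a multiple of 3, say 3s, with s coprime to 867.
Need s > 42/3, so s ≥ 15. First s ≥ 15 with gcd(s, 867) = 1 is s = 16. Thus t = 3·16 = 48.

48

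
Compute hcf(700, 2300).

100

700 = 2² · 5² · 7
2300 = 2² · 5² · 23
Common: 2² · 5² = 100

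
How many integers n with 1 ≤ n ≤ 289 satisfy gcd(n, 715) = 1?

715 = 5·11·13. Inclusion–exclusion on these primes:
289 − ⌊289/5⌋ − ⌊289/11⌋ − ⌊289/13⌋ + ⌊289/55⌋ + ⌊289/65⌋ + ⌊289/143⌋ − ⌊289/715⌋ = 195

195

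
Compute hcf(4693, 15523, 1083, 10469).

4693 = 13 · 19²; 15523 = 19² · 43; 1083 = 3 · 19²; 10469 = 19² · 29
gcd takes min exponent of each prime: 19² = 361

361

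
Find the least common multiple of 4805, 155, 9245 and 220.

4805 = 5 · 31²; 155 = 5 · 31; 9245 = 5 · 43²; 220 = 2² · 5 · 11
lcm takes max exponent of each prime: 2² · 5 · 11 · 31² · 43² = 390915580

390915580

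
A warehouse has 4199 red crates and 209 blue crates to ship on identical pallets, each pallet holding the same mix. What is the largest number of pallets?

4199 = 13 · 17 · 19
209 = 11 · 19
Common: 19 = 19

19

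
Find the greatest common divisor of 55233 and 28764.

55233 = 3² · 17 · 19²
28764 = 2² · 3² · 17 · 47
Common: 3² · 17 = 153

153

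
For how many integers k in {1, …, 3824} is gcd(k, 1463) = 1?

2823

1463 = 7·11·19. Inclusion–exclusion on these primes:
3824 − ⌊3824/7⌋ − ⌊3824/11⌋ − ⌊3824/19⌋ + ⌊3824/77⌋ + ⌊3824/133⌋ + ⌊3824/209⌋ − ⌊3824/1463⌋ = 2823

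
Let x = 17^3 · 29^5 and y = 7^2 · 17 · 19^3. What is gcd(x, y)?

17

min exponent per shared prime: 17 = 17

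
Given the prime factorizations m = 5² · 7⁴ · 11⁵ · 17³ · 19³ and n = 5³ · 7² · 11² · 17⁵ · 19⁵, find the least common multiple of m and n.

max exponent per prime: 5³ · 7⁴ · 11⁵ · 17⁵ · 19⁵ = 169933190161131912024125

169933190161131912024125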